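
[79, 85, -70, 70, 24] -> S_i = Random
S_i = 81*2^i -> [81, 162, 324, 648, 1296]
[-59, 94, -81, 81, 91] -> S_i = Random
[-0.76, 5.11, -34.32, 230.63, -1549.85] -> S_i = -0.76*(-6.72)^i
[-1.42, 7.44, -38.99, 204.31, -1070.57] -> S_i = -1.42*(-5.24)^i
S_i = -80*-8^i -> [-80, 640, -5120, 40960, -327680]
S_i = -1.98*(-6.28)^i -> [-1.98, 12.43, -78.09, 490.39, -3079.67]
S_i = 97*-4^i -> [97, -388, 1552, -6208, 24832]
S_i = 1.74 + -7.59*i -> [1.74, -5.85, -13.44, -21.03, -28.62]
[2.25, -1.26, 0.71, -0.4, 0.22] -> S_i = 2.25*(-0.56)^i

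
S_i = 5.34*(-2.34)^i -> [5.34, -12.5, 29.24, -68.42, 160.1]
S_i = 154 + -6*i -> [154, 148, 142, 136, 130]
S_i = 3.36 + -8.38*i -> [3.36, -5.02, -13.4, -21.78, -30.16]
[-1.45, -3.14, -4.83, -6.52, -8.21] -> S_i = -1.45 + -1.69*i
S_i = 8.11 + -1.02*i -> [8.11, 7.09, 6.07, 5.05, 4.03]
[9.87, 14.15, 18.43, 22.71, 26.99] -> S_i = 9.87 + 4.28*i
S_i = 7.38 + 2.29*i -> [7.38, 9.67, 11.96, 14.25, 16.54]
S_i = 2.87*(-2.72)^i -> [2.87, -7.81, 21.23, -57.75, 157.09]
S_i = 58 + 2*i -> [58, 60, 62, 64, 66]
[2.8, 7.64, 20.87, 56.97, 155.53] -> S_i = 2.80*2.73^i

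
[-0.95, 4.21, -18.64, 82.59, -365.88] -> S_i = -0.95*(-4.43)^i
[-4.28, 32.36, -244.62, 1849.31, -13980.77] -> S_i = -4.28*(-7.56)^i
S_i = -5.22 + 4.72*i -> [-5.22, -0.5, 4.22, 8.94, 13.66]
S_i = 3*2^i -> [3, 6, 12, 24, 48]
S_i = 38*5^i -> [38, 190, 950, 4750, 23750]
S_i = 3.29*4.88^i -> [3.29, 16.06, 78.35, 382.34, 1865.84]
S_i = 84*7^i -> [84, 588, 4116, 28812, 201684]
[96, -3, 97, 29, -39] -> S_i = Random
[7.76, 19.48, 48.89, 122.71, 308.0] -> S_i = 7.76*2.51^i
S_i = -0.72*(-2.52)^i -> [-0.72, 1.81, -4.57, 11.52, -29.04]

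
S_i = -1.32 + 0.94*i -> [-1.32, -0.38, 0.56, 1.5, 2.44]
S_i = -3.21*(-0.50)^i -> [-3.21, 1.6, -0.8, 0.4, -0.2]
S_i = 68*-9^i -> [68, -612, 5508, -49572, 446148]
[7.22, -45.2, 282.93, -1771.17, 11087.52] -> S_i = 7.22*(-6.26)^i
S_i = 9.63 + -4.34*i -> [9.63, 5.29, 0.95, -3.39, -7.73]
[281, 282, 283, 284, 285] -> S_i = 281 + 1*i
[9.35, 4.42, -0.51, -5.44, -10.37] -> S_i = 9.35 + -4.93*i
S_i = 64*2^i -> [64, 128, 256, 512, 1024]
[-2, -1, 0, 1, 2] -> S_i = -2 + 1*i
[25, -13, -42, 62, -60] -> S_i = Random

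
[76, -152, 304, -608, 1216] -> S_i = 76*-2^i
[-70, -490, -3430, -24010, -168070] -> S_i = -70*7^i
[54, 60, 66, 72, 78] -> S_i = 54 + 6*i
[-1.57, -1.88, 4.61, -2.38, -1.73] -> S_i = Random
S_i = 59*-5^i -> [59, -295, 1475, -7375, 36875]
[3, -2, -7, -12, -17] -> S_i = 3 + -5*i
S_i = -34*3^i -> [-34, -102, -306, -918, -2754]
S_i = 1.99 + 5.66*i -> [1.99, 7.65, 13.31, 18.97, 24.63]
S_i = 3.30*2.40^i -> [3.3, 7.92, 19.01, 45.62, 109.49]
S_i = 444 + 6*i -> [444, 450, 456, 462, 468]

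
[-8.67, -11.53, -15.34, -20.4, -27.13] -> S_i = -8.67*1.33^i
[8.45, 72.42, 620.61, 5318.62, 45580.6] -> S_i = 8.45*8.57^i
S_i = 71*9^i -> [71, 639, 5751, 51759, 465831]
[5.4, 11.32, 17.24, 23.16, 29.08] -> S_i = 5.40 + 5.92*i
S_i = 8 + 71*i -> [8, 79, 150, 221, 292]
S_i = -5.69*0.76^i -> [-5.69, -4.32, -3.29, -2.5, -1.9]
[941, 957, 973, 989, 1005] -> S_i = 941 + 16*i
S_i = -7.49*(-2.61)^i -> [-7.49, 19.55, -51.02, 133.17, -347.57]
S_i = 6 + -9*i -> [6, -3, -12, -21, -30]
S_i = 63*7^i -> [63, 441, 3087, 21609, 151263]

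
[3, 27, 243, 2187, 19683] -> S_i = 3*9^i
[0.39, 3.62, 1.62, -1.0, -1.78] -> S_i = Random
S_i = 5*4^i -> [5, 20, 80, 320, 1280]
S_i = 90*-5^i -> [90, -450, 2250, -11250, 56250]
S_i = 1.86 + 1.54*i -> [1.86, 3.4, 4.94, 6.48, 8.02]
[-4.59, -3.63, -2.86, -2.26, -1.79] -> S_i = -4.59*0.79^i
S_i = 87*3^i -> [87, 261, 783, 2349, 7047]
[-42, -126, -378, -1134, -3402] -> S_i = -42*3^i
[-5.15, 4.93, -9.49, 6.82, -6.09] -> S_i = Random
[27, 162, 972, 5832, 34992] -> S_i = 27*6^i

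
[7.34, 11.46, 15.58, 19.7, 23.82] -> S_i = 7.34 + 4.12*i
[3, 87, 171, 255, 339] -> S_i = 3 + 84*i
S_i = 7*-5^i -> [7, -35, 175, -875, 4375]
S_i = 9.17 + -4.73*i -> [9.17, 4.44, -0.29, -5.02, -9.75]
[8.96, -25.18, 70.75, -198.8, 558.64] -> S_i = 8.96*(-2.81)^i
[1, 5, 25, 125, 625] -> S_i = 1*5^i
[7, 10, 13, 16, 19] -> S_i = 7 + 3*i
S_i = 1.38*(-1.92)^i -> [1.38, -2.65, 5.09, -9.77, 18.75]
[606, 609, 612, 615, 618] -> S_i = 606 + 3*i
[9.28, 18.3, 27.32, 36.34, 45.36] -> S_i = 9.28 + 9.02*i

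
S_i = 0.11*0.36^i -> [0.11, 0.04, 0.01, 0.01, 0.0]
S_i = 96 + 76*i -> [96, 172, 248, 324, 400]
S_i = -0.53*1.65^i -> [-0.53, -0.87, -1.44, -2.38, -3.93]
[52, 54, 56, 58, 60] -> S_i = 52 + 2*i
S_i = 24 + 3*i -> [24, 27, 30, 33, 36]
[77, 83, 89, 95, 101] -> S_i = 77 + 6*i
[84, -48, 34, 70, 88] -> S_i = Random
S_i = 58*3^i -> [58, 174, 522, 1566, 4698]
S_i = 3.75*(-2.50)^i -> [3.75, -9.38, 23.44, -58.59, 146.48]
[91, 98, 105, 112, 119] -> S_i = 91 + 7*i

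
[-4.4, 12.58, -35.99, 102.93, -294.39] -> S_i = -4.40*(-2.86)^i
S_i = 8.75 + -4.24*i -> [8.75, 4.51, 0.27, -3.97, -8.21]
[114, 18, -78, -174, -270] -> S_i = 114 + -96*i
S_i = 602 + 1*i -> [602, 603, 604, 605, 606]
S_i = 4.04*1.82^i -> [4.04, 7.35, 13.38, 24.36, 44.33]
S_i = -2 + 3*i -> [-2, 1, 4, 7, 10]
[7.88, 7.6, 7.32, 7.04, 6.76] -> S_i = 7.88 + -0.28*i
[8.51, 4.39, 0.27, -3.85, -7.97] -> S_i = 8.51 + -4.12*i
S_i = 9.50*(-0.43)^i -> [9.5, -4.08, 1.76, -0.76, 0.32]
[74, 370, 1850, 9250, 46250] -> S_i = 74*5^i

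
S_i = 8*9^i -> [8, 72, 648, 5832, 52488]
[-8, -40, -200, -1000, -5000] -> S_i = -8*5^i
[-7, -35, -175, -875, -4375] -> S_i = -7*5^i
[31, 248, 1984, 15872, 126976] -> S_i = 31*8^i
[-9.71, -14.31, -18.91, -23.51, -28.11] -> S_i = -9.71 + -4.60*i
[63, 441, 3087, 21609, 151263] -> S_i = 63*7^i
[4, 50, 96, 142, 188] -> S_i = 4 + 46*i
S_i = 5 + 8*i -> [5, 13, 21, 29, 37]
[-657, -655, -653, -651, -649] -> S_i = -657 + 2*i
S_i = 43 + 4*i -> [43, 47, 51, 55, 59]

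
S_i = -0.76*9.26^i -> [-0.76, -7.04, -65.17, -603.46, -5588.01]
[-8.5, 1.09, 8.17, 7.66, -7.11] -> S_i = Random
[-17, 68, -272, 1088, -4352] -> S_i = -17*-4^i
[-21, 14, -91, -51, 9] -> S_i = Random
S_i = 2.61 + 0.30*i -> [2.61, 2.91, 3.21, 3.51, 3.81]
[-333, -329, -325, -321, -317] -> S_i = -333 + 4*i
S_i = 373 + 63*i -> [373, 436, 499, 562, 625]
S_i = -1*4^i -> [-1, -4, -16, -64, -256]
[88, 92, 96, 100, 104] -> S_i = 88 + 4*i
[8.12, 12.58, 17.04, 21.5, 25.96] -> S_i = 8.12 + 4.46*i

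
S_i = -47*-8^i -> [-47, 376, -3008, 24064, -192512]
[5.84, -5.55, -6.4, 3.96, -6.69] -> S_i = Random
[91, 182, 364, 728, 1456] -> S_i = 91*2^i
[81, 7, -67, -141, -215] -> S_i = 81 + -74*i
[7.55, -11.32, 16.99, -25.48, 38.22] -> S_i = 7.55*(-1.50)^i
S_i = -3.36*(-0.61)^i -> [-3.36, 2.05, -1.25, 0.76, -0.47]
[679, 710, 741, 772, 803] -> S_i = 679 + 31*i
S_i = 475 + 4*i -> [475, 479, 483, 487, 491]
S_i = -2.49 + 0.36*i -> [-2.49, -2.13, -1.77, -1.41, -1.05]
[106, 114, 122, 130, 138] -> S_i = 106 + 8*i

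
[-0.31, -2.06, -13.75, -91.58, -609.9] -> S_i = -0.31*6.66^i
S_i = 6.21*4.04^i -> [6.21, 25.09, 101.36, 409.48, 1654.31]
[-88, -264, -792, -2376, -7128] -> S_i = -88*3^i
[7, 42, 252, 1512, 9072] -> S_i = 7*6^i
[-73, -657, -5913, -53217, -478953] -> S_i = -73*9^i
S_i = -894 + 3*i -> [-894, -891, -888, -885, -882]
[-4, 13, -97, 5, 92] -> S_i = Random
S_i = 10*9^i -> [10, 90, 810, 7290, 65610]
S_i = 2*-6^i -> [2, -12, 72, -432, 2592]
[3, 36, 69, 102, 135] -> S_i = 3 + 33*i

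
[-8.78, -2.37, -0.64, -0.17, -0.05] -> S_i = -8.78*0.27^i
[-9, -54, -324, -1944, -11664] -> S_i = -9*6^i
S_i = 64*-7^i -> [64, -448, 3136, -21952, 153664]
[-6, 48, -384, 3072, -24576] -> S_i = -6*-8^i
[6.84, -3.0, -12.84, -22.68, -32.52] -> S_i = 6.84 + -9.84*i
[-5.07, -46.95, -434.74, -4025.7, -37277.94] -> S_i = -5.07*9.26^i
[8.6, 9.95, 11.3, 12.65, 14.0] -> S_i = 8.60 + 1.35*i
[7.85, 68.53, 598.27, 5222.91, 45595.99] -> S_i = 7.85*8.73^i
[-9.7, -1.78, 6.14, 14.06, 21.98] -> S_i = -9.70 + 7.92*i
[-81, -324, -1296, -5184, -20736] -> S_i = -81*4^i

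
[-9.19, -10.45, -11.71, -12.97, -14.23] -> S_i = -9.19 + -1.26*i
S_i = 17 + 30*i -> [17, 47, 77, 107, 137]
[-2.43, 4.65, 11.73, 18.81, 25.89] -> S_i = -2.43 + 7.08*i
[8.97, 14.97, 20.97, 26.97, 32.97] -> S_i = 8.97 + 6.00*i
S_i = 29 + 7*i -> [29, 36, 43, 50, 57]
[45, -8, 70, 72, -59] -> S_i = Random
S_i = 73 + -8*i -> [73, 65, 57, 49, 41]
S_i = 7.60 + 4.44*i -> [7.6, 12.04, 16.48, 20.92, 25.36]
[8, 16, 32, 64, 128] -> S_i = 8*2^i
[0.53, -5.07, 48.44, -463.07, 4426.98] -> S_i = 0.53*(-9.56)^i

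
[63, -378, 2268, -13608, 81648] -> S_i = 63*-6^i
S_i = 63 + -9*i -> [63, 54, 45, 36, 27]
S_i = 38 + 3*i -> [38, 41, 44, 47, 50]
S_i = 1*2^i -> [1, 2, 4, 8, 16]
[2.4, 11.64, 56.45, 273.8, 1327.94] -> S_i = 2.40*4.85^i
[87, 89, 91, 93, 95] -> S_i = 87 + 2*i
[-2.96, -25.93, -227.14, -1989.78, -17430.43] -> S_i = -2.96*8.76^i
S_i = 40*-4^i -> [40, -160, 640, -2560, 10240]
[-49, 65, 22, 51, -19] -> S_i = Random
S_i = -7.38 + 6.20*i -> [-7.38, -1.18, 5.02, 11.22, 17.42]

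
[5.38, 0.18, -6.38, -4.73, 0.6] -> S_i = Random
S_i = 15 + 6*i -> [15, 21, 27, 33, 39]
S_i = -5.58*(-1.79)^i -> [-5.58, 9.99, -17.88, 32.0, -57.29]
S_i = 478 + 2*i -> [478, 480, 482, 484, 486]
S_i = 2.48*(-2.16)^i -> [2.48, -5.36, 11.57, -24.99, 53.98]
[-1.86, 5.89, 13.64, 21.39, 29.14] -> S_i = -1.86 + 7.75*i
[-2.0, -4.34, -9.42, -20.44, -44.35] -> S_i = -2.00*2.17^i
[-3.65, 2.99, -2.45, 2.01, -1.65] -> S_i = -3.65*(-0.82)^i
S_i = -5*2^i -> [-5, -10, -20, -40, -80]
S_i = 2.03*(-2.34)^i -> [2.03, -4.75, 11.12, -26.01, 60.86]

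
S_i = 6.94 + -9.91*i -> [6.94, -2.97, -12.88, -22.79, -32.7]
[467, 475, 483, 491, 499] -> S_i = 467 + 8*i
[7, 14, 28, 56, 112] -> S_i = 7*2^i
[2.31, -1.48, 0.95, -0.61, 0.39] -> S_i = 2.31*(-0.64)^i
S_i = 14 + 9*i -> [14, 23, 32, 41, 50]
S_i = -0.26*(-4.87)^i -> [-0.26, 1.27, -6.17, 30.03, -146.25]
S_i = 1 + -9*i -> [1, -8, -17, -26, -35]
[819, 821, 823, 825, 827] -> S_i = 819 + 2*i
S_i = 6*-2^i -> [6, -12, 24, -48, 96]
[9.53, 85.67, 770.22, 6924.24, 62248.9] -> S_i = 9.53*8.99^i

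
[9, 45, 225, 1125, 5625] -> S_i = 9*5^i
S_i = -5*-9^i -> [-5, 45, -405, 3645, -32805]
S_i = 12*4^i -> [12, 48, 192, 768, 3072]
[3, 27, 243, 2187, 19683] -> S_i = 3*9^i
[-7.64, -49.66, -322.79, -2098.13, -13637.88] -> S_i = -7.64*6.50^i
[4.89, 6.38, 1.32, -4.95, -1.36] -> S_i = Random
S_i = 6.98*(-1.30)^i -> [6.98, -9.07, 11.8, -15.34, 19.94]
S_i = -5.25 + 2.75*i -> [-5.25, -2.5, 0.25, 3.0, 5.75]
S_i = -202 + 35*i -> [-202, -167, -132, -97, -62]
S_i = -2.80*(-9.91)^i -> [-2.8, 27.75, -274.98, 2725.08, -27005.53]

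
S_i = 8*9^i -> [8, 72, 648, 5832, 52488]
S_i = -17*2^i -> [-17, -34, -68, -136, -272]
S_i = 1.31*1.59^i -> [1.31, 2.08, 3.31, 5.27, 8.37]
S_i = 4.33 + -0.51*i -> [4.33, 3.82, 3.31, 2.8, 2.29]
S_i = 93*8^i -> [93, 744, 5952, 47616, 380928]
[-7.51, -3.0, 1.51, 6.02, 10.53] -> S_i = -7.51 + 4.51*i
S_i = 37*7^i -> [37, 259, 1813, 12691, 88837]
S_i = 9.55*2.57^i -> [9.55, 24.54, 63.08, 162.11, 416.62]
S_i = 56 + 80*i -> [56, 136, 216, 296, 376]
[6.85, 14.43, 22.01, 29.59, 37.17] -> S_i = 6.85 + 7.58*i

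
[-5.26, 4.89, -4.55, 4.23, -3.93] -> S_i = -5.26*(-0.93)^i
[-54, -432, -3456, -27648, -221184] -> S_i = -54*8^i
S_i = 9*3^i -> [9, 27, 81, 243, 729]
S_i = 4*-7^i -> [4, -28, 196, -1372, 9604]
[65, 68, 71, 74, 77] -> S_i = 65 + 3*i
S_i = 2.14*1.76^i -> [2.14, 3.77, 6.63, 11.67, 20.53]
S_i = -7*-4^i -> [-7, 28, -112, 448, -1792]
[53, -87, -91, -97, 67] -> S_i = Random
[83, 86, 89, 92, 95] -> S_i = 83 + 3*i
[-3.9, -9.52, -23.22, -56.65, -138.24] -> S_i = -3.90*2.44^i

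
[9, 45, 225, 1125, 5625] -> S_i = 9*5^i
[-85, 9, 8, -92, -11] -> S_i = Random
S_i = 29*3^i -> [29, 87, 261, 783, 2349]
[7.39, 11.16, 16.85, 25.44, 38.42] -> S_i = 7.39*1.51^i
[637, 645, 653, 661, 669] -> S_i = 637 + 8*i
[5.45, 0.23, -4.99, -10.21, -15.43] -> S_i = 5.45 + -5.22*i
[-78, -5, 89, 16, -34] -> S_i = Random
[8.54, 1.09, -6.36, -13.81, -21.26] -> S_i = 8.54 + -7.45*i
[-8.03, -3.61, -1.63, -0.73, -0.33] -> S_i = -8.03*0.45^i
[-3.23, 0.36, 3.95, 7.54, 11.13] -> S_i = -3.23 + 3.59*i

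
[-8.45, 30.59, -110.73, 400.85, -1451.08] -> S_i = -8.45*(-3.62)^i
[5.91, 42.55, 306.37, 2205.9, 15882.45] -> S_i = 5.91*7.20^i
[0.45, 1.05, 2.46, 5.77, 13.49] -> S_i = 0.45*2.34^i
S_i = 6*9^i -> [6, 54, 486, 4374, 39366]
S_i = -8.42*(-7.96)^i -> [-8.42, 67.02, -533.5, 4246.7, -33803.71]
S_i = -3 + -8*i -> [-3, -11, -19, -27, -35]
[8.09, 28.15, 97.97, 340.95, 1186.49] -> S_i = 8.09*3.48^i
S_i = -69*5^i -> [-69, -345, -1725, -8625, -43125]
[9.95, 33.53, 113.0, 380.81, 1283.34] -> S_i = 9.95*3.37^i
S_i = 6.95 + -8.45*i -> [6.95, -1.5, -9.95, -18.4, -26.85]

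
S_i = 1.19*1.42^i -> [1.19, 1.69, 2.4, 3.41, 4.84]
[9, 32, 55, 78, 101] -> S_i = 9 + 23*i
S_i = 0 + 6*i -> [0, 6, 12, 18, 24]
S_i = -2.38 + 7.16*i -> [-2.38, 4.78, 11.94, 19.1, 26.26]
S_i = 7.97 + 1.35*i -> [7.97, 9.32, 10.67, 12.02, 13.37]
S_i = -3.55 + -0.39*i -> [-3.55, -3.94, -4.33, -4.72, -5.11]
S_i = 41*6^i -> [41, 246, 1476, 8856, 53136]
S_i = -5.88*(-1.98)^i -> [-5.88, 11.64, -23.05, 45.64, -90.37]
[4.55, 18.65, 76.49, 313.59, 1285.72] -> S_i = 4.55*4.10^i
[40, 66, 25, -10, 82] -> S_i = Random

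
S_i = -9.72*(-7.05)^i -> [-9.72, 68.53, -483.11, 3405.91, -24011.69]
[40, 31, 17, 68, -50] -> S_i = Random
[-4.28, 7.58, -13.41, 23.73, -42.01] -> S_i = -4.28*(-1.77)^i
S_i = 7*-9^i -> [7, -63, 567, -5103, 45927]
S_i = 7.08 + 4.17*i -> [7.08, 11.25, 15.42, 19.59, 23.76]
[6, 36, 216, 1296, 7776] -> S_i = 6*6^i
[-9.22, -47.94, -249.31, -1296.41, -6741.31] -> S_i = -9.22*5.20^i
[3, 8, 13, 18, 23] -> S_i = 3 + 5*i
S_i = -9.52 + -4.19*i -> [-9.52, -13.71, -17.9, -22.09, -26.28]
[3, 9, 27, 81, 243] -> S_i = 3*3^i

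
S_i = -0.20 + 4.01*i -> [-0.2, 3.81, 7.82, 11.83, 15.84]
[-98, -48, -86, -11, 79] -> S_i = Random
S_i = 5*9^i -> [5, 45, 405, 3645, 32805]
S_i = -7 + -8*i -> [-7, -15, -23, -31, -39]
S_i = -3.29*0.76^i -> [-3.29, -2.5, -1.9, -1.44, -1.1]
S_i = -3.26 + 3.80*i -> [-3.26, 0.54, 4.34, 8.14, 11.94]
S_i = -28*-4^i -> [-28, 112, -448, 1792, -7168]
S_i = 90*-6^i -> [90, -540, 3240, -19440, 116640]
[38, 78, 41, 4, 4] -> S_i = Random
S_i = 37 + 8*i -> [37, 45, 53, 61, 69]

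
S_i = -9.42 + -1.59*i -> [-9.42, -11.01, -12.6, -14.19, -15.78]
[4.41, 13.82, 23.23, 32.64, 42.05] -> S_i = 4.41 + 9.41*i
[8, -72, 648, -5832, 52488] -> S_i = 8*-9^i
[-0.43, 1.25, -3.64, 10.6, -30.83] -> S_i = -0.43*(-2.91)^i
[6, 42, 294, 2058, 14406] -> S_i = 6*7^i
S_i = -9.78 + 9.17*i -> [-9.78, -0.61, 8.56, 17.73, 26.9]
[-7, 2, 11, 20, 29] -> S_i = -7 + 9*i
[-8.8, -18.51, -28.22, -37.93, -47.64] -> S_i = -8.80 + -9.71*i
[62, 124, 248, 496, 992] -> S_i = 62*2^i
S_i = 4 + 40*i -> [4, 44, 84, 124, 164]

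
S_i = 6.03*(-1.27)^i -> [6.03, -7.66, 9.73, -12.35, 15.69]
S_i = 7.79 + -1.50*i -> [7.79, 6.29, 4.79, 3.29, 1.79]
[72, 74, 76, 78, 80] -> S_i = 72 + 2*i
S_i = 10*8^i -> [10, 80, 640, 5120, 40960]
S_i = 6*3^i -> [6, 18, 54, 162, 486]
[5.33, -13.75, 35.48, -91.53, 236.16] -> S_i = 5.33*(-2.58)^i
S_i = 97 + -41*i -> [97, 56, 15, -26, -67]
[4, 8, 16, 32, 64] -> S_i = 4*2^i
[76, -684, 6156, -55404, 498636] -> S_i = 76*-9^i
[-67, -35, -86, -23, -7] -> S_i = Random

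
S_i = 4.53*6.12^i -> [4.53, 27.72, 169.67, 1038.37, 6354.83]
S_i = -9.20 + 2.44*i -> [-9.2, -6.76, -4.32, -1.88, 0.56]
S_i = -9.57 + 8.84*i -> [-9.57, -0.73, 8.11, 16.95, 25.79]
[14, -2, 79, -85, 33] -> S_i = Random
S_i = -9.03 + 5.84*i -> [-9.03, -3.19, 2.65, 8.49, 14.33]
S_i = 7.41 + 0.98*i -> [7.41, 8.39, 9.37, 10.35, 11.33]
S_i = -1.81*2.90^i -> [-1.81, -5.25, -15.22, -44.14, -128.02]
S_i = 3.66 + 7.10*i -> [3.66, 10.76, 17.86, 24.96, 32.06]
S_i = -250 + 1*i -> [-250, -249, -248, -247, -246]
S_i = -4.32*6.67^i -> [-4.32, -28.81, -192.19, -1281.92, -8550.41]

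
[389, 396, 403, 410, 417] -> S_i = 389 + 7*i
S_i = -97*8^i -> [-97, -776, -6208, -49664, -397312]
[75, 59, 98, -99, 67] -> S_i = Random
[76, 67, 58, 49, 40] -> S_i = 76 + -9*i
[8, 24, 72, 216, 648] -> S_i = 8*3^i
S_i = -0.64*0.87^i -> [-0.64, -0.56, -0.48, -0.42, -0.37]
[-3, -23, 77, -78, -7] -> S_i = Random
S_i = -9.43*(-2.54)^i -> [-9.43, 23.95, -60.84, 154.53, -392.51]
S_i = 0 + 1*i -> [0, 1, 2, 3, 4]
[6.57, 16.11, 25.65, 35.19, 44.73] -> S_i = 6.57 + 9.54*i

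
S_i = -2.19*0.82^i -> [-2.19, -1.8, -1.47, -1.21, -0.99]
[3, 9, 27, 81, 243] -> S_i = 3*3^i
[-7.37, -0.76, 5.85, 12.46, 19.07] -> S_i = -7.37 + 6.61*i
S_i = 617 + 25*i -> [617, 642, 667, 692, 717]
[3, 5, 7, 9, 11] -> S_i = 3 + 2*i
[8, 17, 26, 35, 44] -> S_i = 8 + 9*i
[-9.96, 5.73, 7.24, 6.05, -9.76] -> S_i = Random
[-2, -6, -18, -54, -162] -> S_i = -2*3^i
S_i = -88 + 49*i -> [-88, -39, 10, 59, 108]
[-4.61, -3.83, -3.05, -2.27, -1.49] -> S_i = -4.61 + 0.78*i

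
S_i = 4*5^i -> [4, 20, 100, 500, 2500]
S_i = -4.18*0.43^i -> [-4.18, -1.8, -0.77, -0.33, -0.14]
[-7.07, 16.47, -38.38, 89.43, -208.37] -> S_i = -7.07*(-2.33)^i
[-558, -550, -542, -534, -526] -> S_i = -558 + 8*i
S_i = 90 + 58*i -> [90, 148, 206, 264, 322]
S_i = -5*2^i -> [-5, -10, -20, -40, -80]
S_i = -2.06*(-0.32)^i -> [-2.06, 0.66, -0.21, 0.07, -0.02]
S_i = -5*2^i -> [-5, -10, -20, -40, -80]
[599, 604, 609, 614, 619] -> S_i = 599 + 5*i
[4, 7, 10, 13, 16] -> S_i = 4 + 3*i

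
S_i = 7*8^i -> [7, 56, 448, 3584, 28672]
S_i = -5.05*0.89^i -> [-5.05, -4.49, -4.0, -3.56, -3.17]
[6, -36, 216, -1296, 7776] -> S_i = 6*-6^i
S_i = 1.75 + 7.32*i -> [1.75, 9.07, 16.39, 23.71, 31.03]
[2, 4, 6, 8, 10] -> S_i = 2 + 2*i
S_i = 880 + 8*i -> [880, 888, 896, 904, 912]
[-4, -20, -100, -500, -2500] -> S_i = -4*5^i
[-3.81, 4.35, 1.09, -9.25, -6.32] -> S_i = Random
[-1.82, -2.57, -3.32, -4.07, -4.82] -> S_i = -1.82 + -0.75*i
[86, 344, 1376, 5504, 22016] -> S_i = 86*4^i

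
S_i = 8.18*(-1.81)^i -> [8.18, -14.81, 26.8, -48.51, 87.79]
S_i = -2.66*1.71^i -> [-2.66, -4.55, -7.78, -13.3, -22.74]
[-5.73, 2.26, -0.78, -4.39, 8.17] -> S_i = Random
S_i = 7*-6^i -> [7, -42, 252, -1512, 9072]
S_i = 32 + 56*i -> [32, 88, 144, 200, 256]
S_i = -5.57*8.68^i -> [-5.57, -48.35, -419.66, -3642.62, -31617.98]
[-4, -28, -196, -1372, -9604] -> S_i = -4*7^i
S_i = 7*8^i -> [7, 56, 448, 3584, 28672]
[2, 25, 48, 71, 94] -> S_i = 2 + 23*i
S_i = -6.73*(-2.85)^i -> [-6.73, 19.18, -54.66, 155.79, -444.01]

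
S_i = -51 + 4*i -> [-51, -47, -43, -39, -35]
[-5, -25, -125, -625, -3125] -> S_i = -5*5^i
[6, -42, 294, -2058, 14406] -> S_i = 6*-7^i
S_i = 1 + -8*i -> [1, -7, -15, -23, -31]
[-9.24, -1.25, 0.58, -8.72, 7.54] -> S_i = Random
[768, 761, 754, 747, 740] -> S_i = 768 + -7*i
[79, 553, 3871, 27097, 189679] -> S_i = 79*7^i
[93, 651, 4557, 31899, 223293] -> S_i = 93*7^i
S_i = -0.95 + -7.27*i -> [-0.95, -8.22, -15.49, -22.76, -30.03]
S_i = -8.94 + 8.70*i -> [-8.94, -0.24, 8.46, 17.16, 25.86]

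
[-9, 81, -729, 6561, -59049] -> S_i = -9*-9^i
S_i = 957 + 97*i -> [957, 1054, 1151, 1248, 1345]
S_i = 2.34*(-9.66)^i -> [2.34, -22.6, 218.36, -2109.34, 20376.25]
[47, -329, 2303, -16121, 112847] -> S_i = 47*-7^i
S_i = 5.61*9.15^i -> [5.61, 51.33, 469.68, 4297.6, 39323.05]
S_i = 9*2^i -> [9, 18, 36, 72, 144]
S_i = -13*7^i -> [-13, -91, -637, -4459, -31213]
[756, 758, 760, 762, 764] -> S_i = 756 + 2*i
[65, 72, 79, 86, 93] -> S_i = 65 + 7*i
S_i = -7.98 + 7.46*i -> [-7.98, -0.52, 6.94, 14.4, 21.86]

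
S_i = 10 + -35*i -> [10, -25, -60, -95, -130]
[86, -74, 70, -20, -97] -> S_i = Random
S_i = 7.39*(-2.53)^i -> [7.39, -18.7, 47.3, -119.68, 302.78]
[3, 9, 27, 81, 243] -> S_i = 3*3^i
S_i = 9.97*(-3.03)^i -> [9.97, -30.21, 91.53, -277.35, 840.36]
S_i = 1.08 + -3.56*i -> [1.08, -2.48, -6.04, -9.6, -13.16]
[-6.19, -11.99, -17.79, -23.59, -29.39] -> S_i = -6.19 + -5.80*i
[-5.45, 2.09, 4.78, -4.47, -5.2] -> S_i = Random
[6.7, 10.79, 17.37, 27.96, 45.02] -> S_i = 6.70*1.61^i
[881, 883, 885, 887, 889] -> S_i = 881 + 2*i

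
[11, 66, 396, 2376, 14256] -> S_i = 11*6^i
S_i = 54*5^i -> [54, 270, 1350, 6750, 33750]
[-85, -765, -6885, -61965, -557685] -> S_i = -85*9^i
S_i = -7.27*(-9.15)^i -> [-7.27, 66.52, -608.66, 5569.26, -50958.75]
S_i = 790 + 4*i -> [790, 794, 798, 802, 806]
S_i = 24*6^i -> [24, 144, 864, 5184, 31104]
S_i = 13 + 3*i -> [13, 16, 19, 22, 25]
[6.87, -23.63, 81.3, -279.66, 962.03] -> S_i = 6.87*(-3.44)^i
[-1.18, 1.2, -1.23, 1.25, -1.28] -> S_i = -1.18*(-1.02)^i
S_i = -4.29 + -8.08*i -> [-4.29, -12.37, -20.45, -28.53, -36.61]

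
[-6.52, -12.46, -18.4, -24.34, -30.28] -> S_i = -6.52 + -5.94*i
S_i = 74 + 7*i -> [74, 81, 88, 95, 102]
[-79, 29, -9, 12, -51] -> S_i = Random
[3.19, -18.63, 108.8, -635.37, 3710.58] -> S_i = 3.19*(-5.84)^i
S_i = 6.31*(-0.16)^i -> [6.31, -1.01, 0.16, -0.03, 0.0]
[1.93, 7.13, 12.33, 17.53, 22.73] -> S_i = 1.93 + 5.20*i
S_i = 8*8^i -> [8, 64, 512, 4096, 32768]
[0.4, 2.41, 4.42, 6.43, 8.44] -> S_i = 0.40 + 2.01*i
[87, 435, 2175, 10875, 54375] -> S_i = 87*5^i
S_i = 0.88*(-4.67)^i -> [0.88, -4.11, 19.19, -89.63, 418.55]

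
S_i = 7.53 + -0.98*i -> [7.53, 6.55, 5.57, 4.59, 3.61]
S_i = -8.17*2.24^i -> [-8.17, -18.3, -40.99, -91.83, -205.69]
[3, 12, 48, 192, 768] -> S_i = 3*4^i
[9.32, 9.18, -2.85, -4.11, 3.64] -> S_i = Random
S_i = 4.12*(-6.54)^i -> [4.12, -26.94, 176.22, -1152.47, 7537.17]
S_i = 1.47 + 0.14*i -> [1.47, 1.61, 1.75, 1.89, 2.03]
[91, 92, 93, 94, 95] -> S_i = 91 + 1*i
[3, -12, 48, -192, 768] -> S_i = 3*-4^i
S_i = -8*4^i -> [-8, -32, -128, -512, -2048]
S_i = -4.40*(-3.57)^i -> [-4.4, 15.71, -56.08, 200.2, -714.7]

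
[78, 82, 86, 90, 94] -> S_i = 78 + 4*i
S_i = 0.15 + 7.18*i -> [0.15, 7.33, 14.51, 21.69, 28.87]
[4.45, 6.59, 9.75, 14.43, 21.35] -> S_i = 4.45*1.48^i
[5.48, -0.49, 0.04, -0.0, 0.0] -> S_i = 5.48*(-0.09)^i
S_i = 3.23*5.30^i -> [3.23, 17.12, 90.73, 480.87, 2548.63]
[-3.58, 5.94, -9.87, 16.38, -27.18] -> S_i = -3.58*(-1.66)^i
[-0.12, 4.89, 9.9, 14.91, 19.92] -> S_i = -0.12 + 5.01*i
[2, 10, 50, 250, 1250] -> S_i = 2*5^i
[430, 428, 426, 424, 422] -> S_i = 430 + -2*i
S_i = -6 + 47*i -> [-6, 41, 88, 135, 182]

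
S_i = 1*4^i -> [1, 4, 16, 64, 256]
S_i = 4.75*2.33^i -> [4.75, 11.07, 25.79, 60.08, 140.0]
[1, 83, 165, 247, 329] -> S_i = 1 + 82*i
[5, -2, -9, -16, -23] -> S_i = 5 + -7*i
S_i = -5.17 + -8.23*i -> [-5.17, -13.4, -21.63, -29.86, -38.09]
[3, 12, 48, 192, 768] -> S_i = 3*4^i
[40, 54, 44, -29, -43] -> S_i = Random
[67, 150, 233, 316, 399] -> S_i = 67 + 83*i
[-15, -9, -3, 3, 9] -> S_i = -15 + 6*i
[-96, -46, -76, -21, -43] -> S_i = Random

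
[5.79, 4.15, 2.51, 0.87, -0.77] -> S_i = 5.79 + -1.64*i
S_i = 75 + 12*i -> [75, 87, 99, 111, 123]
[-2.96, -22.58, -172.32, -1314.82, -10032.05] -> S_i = -2.96*7.63^i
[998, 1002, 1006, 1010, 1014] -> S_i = 998 + 4*i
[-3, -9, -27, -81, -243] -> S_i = -3*3^i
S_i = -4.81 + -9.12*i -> [-4.81, -13.93, -23.05, -32.17, -41.29]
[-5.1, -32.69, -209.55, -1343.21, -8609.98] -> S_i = -5.10*6.41^i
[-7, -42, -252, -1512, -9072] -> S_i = -7*6^i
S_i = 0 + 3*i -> [0, 3, 6, 9, 12]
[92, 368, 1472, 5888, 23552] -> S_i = 92*4^i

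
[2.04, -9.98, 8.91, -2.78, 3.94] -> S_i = Random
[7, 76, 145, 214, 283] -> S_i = 7 + 69*i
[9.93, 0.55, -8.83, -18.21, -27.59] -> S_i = 9.93 + -9.38*i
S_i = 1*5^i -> [1, 5, 25, 125, 625]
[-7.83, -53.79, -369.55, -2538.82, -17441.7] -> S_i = -7.83*6.87^i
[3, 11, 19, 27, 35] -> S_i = 3 + 8*i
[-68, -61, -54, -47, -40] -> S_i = -68 + 7*i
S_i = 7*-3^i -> [7, -21, 63, -189, 567]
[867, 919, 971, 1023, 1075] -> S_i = 867 + 52*i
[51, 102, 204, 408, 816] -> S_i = 51*2^i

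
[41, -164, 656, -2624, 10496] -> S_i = 41*-4^i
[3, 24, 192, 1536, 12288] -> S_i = 3*8^i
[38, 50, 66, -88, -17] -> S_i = Random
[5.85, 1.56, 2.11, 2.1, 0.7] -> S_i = Random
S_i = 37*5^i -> [37, 185, 925, 4625, 23125]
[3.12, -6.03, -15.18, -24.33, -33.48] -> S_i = 3.12 + -9.15*i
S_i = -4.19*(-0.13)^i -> [-4.19, 0.54, -0.07, 0.01, -0.0]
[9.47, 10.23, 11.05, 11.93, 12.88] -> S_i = 9.47*1.08^i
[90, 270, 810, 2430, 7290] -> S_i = 90*3^i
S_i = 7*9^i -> [7, 63, 567, 5103, 45927]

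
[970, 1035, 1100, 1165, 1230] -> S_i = 970 + 65*i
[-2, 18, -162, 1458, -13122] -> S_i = -2*-9^i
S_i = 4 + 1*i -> [4, 5, 6, 7, 8]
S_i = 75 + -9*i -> [75, 66, 57, 48, 39]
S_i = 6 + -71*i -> [6, -65, -136, -207, -278]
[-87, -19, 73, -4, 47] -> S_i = Random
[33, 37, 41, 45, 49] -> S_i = 33 + 4*i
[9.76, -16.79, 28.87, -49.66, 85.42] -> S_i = 9.76*(-1.72)^i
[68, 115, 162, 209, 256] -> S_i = 68 + 47*i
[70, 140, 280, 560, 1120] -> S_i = 70*2^i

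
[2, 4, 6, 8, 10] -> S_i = 2 + 2*i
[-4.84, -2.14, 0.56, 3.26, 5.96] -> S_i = -4.84 + 2.70*i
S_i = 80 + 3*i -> [80, 83, 86, 89, 92]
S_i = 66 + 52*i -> [66, 118, 170, 222, 274]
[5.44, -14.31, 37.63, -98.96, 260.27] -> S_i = 5.44*(-2.63)^i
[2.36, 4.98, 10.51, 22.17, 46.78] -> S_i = 2.36*2.11^i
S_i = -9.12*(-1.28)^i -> [-9.12, 11.67, -14.94, 19.13, -24.48]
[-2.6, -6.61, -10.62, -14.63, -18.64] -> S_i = -2.60 + -4.01*i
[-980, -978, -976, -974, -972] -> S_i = -980 + 2*i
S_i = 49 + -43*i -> [49, 6, -37, -80, -123]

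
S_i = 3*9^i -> [3, 27, 243, 2187, 19683]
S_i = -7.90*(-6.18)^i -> [-7.9, 48.82, -301.72, 1864.63, -11523.41]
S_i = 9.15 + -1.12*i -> [9.15, 8.03, 6.91, 5.79, 4.67]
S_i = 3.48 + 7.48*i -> [3.48, 10.96, 18.44, 25.92, 33.4]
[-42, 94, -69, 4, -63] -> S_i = Random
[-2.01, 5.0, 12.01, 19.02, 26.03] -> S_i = -2.01 + 7.01*i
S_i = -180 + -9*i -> [-180, -189, -198, -207, -216]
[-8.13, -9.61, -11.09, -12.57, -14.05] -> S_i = -8.13 + -1.48*i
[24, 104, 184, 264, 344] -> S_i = 24 + 80*i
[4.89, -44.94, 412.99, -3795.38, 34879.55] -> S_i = 4.89*(-9.19)^i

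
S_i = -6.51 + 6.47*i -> [-6.51, -0.04, 6.43, 12.9, 19.37]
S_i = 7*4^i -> [7, 28, 112, 448, 1792]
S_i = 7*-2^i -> [7, -14, 28, -56, 112]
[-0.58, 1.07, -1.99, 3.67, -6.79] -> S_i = -0.58*(-1.85)^i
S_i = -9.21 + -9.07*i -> [-9.21, -18.28, -27.35, -36.42, -45.49]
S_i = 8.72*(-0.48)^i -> [8.72, -4.19, 2.01, -0.96, 0.46]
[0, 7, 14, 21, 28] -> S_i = 0 + 7*i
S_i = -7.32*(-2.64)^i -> [-7.32, 19.32, -51.02, 134.69, -355.57]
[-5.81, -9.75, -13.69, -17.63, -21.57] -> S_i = -5.81 + -3.94*i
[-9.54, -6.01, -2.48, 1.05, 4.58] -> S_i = -9.54 + 3.53*i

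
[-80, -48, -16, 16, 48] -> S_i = -80 + 32*i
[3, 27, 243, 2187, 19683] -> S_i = 3*9^i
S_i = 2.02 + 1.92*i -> [2.02, 3.94, 5.86, 7.78, 9.7]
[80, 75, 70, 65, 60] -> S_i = 80 + -5*i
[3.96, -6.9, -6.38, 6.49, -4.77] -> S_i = Random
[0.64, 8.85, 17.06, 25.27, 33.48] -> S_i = 0.64 + 8.21*i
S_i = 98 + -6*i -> [98, 92, 86, 80, 74]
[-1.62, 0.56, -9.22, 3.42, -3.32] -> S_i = Random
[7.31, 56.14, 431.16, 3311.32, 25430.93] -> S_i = 7.31*7.68^i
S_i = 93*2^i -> [93, 186, 372, 744, 1488]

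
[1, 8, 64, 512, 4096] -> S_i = 1*8^i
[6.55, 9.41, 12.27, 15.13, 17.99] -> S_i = 6.55 + 2.86*i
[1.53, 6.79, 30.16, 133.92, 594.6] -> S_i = 1.53*4.44^i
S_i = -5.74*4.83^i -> [-5.74, -27.72, -133.91, -646.78, -3123.92]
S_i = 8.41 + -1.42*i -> [8.41, 6.99, 5.57, 4.15, 2.73]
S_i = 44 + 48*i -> [44, 92, 140, 188, 236]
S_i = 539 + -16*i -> [539, 523, 507, 491, 475]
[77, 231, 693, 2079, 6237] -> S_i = 77*3^i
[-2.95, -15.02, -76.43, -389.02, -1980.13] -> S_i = -2.95*5.09^i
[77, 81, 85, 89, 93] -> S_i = 77 + 4*i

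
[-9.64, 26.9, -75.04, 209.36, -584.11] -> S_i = -9.64*(-2.79)^i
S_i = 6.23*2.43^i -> [6.23, 15.14, 36.79, 89.39, 217.23]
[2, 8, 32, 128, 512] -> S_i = 2*4^i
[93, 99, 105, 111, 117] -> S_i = 93 + 6*i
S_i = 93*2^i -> [93, 186, 372, 744, 1488]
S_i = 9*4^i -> [9, 36, 144, 576, 2304]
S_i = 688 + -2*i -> [688, 686, 684, 682, 680]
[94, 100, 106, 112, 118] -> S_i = 94 + 6*i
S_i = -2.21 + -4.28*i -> [-2.21, -6.49, -10.77, -15.05, -19.33]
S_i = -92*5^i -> [-92, -460, -2300, -11500, -57500]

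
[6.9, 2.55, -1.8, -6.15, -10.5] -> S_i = 6.90 + -4.35*i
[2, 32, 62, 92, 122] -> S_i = 2 + 30*i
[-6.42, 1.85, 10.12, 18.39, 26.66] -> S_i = -6.42 + 8.27*i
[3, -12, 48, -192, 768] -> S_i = 3*-4^i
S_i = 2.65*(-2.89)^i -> [2.65, -7.66, 22.13, -63.96, 184.86]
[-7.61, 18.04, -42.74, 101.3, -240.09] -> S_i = -7.61*(-2.37)^i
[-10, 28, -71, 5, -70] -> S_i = Random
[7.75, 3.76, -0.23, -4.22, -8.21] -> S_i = 7.75 + -3.99*i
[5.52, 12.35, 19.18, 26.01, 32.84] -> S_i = 5.52 + 6.83*i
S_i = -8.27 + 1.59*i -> [-8.27, -6.68, -5.09, -3.5, -1.91]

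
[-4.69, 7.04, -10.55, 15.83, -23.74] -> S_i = -4.69*(-1.50)^i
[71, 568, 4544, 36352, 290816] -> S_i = 71*8^i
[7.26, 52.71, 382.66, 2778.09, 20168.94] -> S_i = 7.26*7.26^i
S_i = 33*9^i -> [33, 297, 2673, 24057, 216513]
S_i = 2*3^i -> [2, 6, 18, 54, 162]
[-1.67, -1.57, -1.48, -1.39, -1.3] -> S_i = -1.67*0.94^i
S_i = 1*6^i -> [1, 6, 36, 216, 1296]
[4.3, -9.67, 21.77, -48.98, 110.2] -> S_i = 4.30*(-2.25)^i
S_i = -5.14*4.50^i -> [-5.14, -23.13, -104.08, -468.38, -2107.72]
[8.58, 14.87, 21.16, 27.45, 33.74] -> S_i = 8.58 + 6.29*i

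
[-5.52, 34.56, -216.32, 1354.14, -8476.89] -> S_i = -5.52*(-6.26)^i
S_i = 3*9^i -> [3, 27, 243, 2187, 19683]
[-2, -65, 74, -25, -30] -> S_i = Random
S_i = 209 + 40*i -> [209, 249, 289, 329, 369]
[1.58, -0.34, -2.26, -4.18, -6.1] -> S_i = 1.58 + -1.92*i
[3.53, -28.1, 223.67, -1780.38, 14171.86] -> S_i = 3.53*(-7.96)^i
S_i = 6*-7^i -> [6, -42, 294, -2058, 14406]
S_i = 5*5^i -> [5, 25, 125, 625, 3125]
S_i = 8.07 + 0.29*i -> [8.07, 8.36, 8.65, 8.94, 9.23]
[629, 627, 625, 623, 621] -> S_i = 629 + -2*i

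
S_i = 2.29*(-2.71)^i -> [2.29, -6.21, 16.82, -45.58, 123.51]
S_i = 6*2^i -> [6, 12, 24, 48, 96]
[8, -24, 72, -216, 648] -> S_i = 8*-3^i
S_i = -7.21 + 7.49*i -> [-7.21, 0.28, 7.77, 15.26, 22.75]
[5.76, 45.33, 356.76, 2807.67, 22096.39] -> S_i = 5.76*7.87^i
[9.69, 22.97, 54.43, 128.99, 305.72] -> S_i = 9.69*2.37^i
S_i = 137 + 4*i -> [137, 141, 145, 149, 153]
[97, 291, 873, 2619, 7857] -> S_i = 97*3^i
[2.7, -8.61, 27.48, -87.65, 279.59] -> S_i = 2.70*(-3.19)^i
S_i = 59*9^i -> [59, 531, 4779, 43011, 387099]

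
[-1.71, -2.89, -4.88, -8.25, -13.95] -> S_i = -1.71*1.69^i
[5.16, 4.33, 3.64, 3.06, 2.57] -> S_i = 5.16*0.84^i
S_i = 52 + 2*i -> [52, 54, 56, 58, 60]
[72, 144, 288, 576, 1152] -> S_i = 72*2^i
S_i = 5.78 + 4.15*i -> [5.78, 9.93, 14.08, 18.23, 22.38]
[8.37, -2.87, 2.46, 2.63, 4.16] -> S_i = Random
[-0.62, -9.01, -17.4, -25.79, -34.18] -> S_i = -0.62 + -8.39*i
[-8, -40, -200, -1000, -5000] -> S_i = -8*5^i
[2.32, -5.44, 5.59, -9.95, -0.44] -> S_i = Random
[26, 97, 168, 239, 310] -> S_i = 26 + 71*i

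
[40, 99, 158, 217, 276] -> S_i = 40 + 59*i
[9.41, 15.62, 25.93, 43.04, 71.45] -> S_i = 9.41*1.66^i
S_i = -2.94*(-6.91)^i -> [-2.94, 20.32, -140.38, 970.02, -6702.85]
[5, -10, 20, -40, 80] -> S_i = 5*-2^i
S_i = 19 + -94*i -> [19, -75, -169, -263, -357]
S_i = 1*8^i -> [1, 8, 64, 512, 4096]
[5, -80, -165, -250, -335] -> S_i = 5 + -85*i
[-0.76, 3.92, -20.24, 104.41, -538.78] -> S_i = -0.76*(-5.16)^i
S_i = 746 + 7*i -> [746, 753, 760, 767, 774]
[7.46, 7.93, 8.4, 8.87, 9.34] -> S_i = 7.46 + 0.47*i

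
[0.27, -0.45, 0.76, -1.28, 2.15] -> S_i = 0.27*(-1.68)^i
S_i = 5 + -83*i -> [5, -78, -161, -244, -327]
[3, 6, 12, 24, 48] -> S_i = 3*2^i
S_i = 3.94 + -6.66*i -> [3.94, -2.72, -9.38, -16.04, -22.7]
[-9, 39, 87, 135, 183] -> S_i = -9 + 48*i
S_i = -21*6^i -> [-21, -126, -756, -4536, -27216]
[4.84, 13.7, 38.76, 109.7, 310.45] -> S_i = 4.84*2.83^i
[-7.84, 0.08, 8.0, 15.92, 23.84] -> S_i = -7.84 + 7.92*i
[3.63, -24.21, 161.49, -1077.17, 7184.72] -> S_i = 3.63*(-6.67)^i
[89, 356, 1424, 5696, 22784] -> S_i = 89*4^i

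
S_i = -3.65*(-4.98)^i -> [-3.65, 18.18, -90.52, 450.8, -2244.97]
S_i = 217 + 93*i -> [217, 310, 403, 496, 589]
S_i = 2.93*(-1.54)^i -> [2.93, -4.51, 6.95, -10.7, 16.48]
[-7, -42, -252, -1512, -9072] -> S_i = -7*6^i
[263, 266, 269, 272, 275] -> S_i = 263 + 3*i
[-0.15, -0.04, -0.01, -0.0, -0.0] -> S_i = -0.15*0.27^i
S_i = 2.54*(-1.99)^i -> [2.54, -5.05, 10.06, -20.02, 39.83]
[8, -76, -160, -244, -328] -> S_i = 8 + -84*i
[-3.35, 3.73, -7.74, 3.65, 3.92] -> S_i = Random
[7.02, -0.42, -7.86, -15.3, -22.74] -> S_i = 7.02 + -7.44*i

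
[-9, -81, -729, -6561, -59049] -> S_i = -9*9^i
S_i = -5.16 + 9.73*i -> [-5.16, 4.57, 14.3, 24.03, 33.76]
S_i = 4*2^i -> [4, 8, 16, 32, 64]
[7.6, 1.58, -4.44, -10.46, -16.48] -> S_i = 7.60 + -6.02*i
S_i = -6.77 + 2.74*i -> [-6.77, -4.03, -1.29, 1.45, 4.19]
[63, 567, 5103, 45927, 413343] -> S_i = 63*9^i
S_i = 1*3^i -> [1, 3, 9, 27, 81]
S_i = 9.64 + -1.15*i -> [9.64, 8.49, 7.34, 6.19, 5.04]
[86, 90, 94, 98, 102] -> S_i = 86 + 4*i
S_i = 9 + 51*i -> [9, 60, 111, 162, 213]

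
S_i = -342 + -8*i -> [-342, -350, -358, -366, -374]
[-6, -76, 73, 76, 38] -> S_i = Random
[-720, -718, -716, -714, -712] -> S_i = -720 + 2*i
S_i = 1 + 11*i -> [1, 12, 23, 34, 45]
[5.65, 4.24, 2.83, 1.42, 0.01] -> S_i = 5.65 + -1.41*i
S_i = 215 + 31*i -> [215, 246, 277, 308, 339]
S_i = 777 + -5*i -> [777, 772, 767, 762, 757]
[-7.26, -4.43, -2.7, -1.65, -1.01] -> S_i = -7.26*0.61^i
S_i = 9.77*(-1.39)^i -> [9.77, -13.58, 18.88, -26.24, 36.47]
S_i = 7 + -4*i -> [7, 3, -1, -5, -9]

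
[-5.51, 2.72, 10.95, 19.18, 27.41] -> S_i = -5.51 + 8.23*i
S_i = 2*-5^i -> [2, -10, 50, -250, 1250]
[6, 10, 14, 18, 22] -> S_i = 6 + 4*i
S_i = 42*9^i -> [42, 378, 3402, 30618, 275562]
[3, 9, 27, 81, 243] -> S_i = 3*3^i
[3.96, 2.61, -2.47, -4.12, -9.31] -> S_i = Random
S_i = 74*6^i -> [74, 444, 2664, 15984, 95904]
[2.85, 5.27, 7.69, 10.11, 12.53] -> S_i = 2.85 + 2.42*i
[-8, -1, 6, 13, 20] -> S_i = -8 + 7*i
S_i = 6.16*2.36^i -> [6.16, 14.54, 34.31, 80.97, 191.09]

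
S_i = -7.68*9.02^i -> [-7.68, -69.27, -624.85, -5636.13, -50837.87]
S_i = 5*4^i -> [5, 20, 80, 320, 1280]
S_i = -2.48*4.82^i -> [-2.48, -11.95, -57.62, -277.71, -1338.57]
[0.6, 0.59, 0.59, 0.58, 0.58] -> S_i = 0.60*0.99^i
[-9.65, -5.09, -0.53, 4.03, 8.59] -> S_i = -9.65 + 4.56*i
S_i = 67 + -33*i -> [67, 34, 1, -32, -65]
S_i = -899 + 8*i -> [-899, -891, -883, -875, -867]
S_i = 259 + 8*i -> [259, 267, 275, 283, 291]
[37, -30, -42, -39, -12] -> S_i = Random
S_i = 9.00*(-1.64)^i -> [9.0, -14.76, 24.21, -39.7, 65.11]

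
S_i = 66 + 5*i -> [66, 71, 76, 81, 86]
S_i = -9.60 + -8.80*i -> [-9.6, -18.4, -27.2, -36.0, -44.8]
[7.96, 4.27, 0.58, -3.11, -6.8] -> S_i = 7.96 + -3.69*i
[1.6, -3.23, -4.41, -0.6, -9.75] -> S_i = Random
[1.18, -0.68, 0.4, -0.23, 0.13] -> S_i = 1.18*(-0.58)^i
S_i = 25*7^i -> [25, 175, 1225, 8575, 60025]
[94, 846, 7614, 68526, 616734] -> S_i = 94*9^i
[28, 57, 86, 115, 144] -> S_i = 28 + 29*i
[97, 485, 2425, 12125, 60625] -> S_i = 97*5^i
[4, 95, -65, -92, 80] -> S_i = Random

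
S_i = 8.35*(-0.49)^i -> [8.35, -4.09, 2.0, -0.98, 0.48]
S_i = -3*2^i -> [-3, -6, -12, -24, -48]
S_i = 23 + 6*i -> [23, 29, 35, 41, 47]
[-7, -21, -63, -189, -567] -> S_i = -7*3^i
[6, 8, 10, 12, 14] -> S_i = 6 + 2*i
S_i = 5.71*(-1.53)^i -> [5.71, -8.74, 13.37, -20.45, 31.29]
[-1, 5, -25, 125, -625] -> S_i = -1*-5^i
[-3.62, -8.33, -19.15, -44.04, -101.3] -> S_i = -3.62*2.30^i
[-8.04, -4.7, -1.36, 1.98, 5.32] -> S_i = -8.04 + 3.34*i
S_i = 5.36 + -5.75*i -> [5.36, -0.39, -6.14, -11.89, -17.64]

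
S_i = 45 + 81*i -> [45, 126, 207, 288, 369]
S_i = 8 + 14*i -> [8, 22, 36, 50, 64]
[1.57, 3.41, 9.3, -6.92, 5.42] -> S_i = Random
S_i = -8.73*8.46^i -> [-8.73, -73.86, -624.82, -5285.98, -44719.37]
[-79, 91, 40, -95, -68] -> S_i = Random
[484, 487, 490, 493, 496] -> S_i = 484 + 3*i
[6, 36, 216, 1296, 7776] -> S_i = 6*6^i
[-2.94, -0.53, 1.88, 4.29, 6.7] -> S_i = -2.94 + 2.41*i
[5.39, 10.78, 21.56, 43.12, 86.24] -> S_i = 5.39*2.00^i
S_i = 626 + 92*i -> [626, 718, 810, 902, 994]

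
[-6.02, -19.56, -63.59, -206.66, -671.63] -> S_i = -6.02*3.25^i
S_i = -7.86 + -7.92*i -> [-7.86, -15.78, -23.7, -31.62, -39.54]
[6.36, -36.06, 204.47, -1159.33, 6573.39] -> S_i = 6.36*(-5.67)^i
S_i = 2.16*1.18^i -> [2.16, 2.55, 3.01, 3.55, 4.19]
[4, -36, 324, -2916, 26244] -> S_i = 4*-9^i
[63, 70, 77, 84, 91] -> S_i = 63 + 7*i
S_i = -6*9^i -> [-6, -54, -486, -4374, -39366]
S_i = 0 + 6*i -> [0, 6, 12, 18, 24]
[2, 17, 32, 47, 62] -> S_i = 2 + 15*i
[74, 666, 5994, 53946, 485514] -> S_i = 74*9^i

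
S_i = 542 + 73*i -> [542, 615, 688, 761, 834]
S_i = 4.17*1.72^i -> [4.17, 7.17, 12.34, 21.22, 36.5]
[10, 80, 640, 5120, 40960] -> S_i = 10*8^i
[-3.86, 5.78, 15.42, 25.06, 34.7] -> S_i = -3.86 + 9.64*i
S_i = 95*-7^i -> [95, -665, 4655, -32585, 228095]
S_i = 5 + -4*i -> [5, 1, -3, -7, -11]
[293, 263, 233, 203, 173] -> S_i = 293 + -30*i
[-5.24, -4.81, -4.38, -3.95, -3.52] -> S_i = -5.24 + 0.43*i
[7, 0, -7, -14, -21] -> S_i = 7 + -7*i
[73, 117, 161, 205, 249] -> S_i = 73 + 44*i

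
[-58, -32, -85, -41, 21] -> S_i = Random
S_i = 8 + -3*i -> [8, 5, 2, -1, -4]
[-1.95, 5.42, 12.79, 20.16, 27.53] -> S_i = -1.95 + 7.37*i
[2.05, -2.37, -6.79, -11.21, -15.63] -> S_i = 2.05 + -4.42*i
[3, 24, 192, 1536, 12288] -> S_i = 3*8^i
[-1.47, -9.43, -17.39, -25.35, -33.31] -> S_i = -1.47 + -7.96*i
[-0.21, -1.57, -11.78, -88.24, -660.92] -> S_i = -0.21*7.49^i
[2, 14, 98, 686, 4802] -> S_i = 2*7^i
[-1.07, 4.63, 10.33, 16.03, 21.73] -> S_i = -1.07 + 5.70*i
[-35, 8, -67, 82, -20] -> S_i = Random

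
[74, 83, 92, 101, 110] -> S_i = 74 + 9*i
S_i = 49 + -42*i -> [49, 7, -35, -77, -119]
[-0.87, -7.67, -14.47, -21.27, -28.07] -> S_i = -0.87 + -6.80*i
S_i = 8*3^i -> [8, 24, 72, 216, 648]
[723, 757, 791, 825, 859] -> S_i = 723 + 34*i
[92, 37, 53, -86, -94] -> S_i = Random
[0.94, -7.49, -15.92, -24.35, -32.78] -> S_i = 0.94 + -8.43*i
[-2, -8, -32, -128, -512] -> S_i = -2*4^i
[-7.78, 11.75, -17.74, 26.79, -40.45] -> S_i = -7.78*(-1.51)^i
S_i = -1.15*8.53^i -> [-1.15, -9.81, -83.68, -713.75, -6088.27]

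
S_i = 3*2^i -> [3, 6, 12, 24, 48]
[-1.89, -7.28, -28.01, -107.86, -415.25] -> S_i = -1.89*3.85^i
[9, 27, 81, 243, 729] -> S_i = 9*3^i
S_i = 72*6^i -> [72, 432, 2592, 15552, 93312]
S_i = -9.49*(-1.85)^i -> [-9.49, 17.56, -32.48, 60.09, -111.16]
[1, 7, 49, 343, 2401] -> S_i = 1*7^i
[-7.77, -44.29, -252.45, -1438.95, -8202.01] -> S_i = -7.77*5.70^i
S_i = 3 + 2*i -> [3, 5, 7, 9, 11]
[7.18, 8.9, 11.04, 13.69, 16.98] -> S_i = 7.18*1.24^i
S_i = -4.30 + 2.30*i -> [-4.3, -2.0, 0.3, 2.6, 4.9]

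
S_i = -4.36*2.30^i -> [-4.36, -10.03, -23.06, -53.05, -122.01]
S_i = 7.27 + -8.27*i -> [7.27, -1.0, -9.27, -17.54, -25.81]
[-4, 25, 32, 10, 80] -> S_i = Random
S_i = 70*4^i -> [70, 280, 1120, 4480, 17920]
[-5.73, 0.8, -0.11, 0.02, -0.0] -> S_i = -5.73*(-0.14)^i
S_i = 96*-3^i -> [96, -288, 864, -2592, 7776]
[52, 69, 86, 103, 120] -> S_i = 52 + 17*i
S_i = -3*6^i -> [-3, -18, -108, -648, -3888]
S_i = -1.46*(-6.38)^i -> [-1.46, 9.31, -59.43, 379.15, -2419.0]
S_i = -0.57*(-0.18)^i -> [-0.57, 0.1, -0.02, 0.0, -0.0]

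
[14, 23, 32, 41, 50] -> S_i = 14 + 9*i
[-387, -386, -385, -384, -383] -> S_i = -387 + 1*i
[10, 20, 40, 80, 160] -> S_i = 10*2^i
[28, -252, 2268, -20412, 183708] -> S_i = 28*-9^i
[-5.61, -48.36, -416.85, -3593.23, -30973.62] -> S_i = -5.61*8.62^i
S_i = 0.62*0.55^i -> [0.62, 0.34, 0.19, 0.1, 0.06]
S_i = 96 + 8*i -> [96, 104, 112, 120, 128]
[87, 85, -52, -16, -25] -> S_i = Random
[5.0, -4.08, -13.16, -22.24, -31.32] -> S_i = 5.00 + -9.08*i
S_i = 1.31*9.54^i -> [1.31, 12.5, 119.23, 1137.41, 10850.88]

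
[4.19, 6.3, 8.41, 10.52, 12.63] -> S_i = 4.19 + 2.11*i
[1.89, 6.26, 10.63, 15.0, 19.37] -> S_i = 1.89 + 4.37*i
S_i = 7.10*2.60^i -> [7.1, 18.46, 48.0, 124.79, 324.45]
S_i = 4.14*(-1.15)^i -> [4.14, -4.76, 5.48, -6.3, 7.24]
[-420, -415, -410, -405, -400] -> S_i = -420 + 5*i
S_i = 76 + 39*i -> [76, 115, 154, 193, 232]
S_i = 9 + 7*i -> [9, 16, 23, 30, 37]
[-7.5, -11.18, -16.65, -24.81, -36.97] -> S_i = -7.50*1.49^i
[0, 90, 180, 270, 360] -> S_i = 0 + 90*i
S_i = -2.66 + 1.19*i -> [-2.66, -1.47, -0.28, 0.91, 2.1]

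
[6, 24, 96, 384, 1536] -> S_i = 6*4^i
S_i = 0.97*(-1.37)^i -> [0.97, -1.33, 1.82, -2.49, 3.42]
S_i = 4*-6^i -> [4, -24, 144, -864, 5184]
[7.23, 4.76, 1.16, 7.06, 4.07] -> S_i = Random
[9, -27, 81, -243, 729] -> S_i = 9*-3^i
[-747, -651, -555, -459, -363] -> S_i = -747 + 96*i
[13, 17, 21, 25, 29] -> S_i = 13 + 4*i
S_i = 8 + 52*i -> [8, 60, 112, 164, 216]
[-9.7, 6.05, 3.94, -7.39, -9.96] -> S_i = Random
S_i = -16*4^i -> [-16, -64, -256, -1024, -4096]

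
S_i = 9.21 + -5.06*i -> [9.21, 4.15, -0.91, -5.97, -11.03]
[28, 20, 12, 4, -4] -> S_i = 28 + -8*i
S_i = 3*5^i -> [3, 15, 75, 375, 1875]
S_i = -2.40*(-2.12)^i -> [-2.4, 5.09, -10.79, 22.87, -48.48]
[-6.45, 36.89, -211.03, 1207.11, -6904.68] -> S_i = -6.45*(-5.72)^i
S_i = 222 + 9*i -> [222, 231, 240, 249, 258]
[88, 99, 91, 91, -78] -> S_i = Random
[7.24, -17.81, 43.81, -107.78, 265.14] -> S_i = 7.24*(-2.46)^i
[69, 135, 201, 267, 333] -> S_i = 69 + 66*i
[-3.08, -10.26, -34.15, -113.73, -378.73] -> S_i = -3.08*3.33^i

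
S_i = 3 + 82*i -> [3, 85, 167, 249, 331]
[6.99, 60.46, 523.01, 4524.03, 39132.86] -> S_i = 6.99*8.65^i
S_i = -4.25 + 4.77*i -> [-4.25, 0.52, 5.29, 10.06, 14.83]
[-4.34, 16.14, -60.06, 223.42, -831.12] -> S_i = -4.34*(-3.72)^i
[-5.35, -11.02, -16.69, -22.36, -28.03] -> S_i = -5.35 + -5.67*i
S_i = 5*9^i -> [5, 45, 405, 3645, 32805]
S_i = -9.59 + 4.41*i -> [-9.59, -5.18, -0.77, 3.64, 8.05]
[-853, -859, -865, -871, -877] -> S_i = -853 + -6*i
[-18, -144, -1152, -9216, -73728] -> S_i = -18*8^i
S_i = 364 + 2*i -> [364, 366, 368, 370, 372]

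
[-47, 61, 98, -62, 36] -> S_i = Random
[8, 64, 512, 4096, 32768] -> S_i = 8*8^i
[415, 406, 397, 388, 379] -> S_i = 415 + -9*i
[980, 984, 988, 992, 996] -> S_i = 980 + 4*i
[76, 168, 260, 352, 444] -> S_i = 76 + 92*i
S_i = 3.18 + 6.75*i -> [3.18, 9.93, 16.68, 23.43, 30.18]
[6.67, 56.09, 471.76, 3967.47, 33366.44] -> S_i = 6.67*8.41^i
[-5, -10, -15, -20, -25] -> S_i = -5 + -5*i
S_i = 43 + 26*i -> [43, 69, 95, 121, 147]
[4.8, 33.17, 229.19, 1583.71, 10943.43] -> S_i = 4.80*6.91^i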